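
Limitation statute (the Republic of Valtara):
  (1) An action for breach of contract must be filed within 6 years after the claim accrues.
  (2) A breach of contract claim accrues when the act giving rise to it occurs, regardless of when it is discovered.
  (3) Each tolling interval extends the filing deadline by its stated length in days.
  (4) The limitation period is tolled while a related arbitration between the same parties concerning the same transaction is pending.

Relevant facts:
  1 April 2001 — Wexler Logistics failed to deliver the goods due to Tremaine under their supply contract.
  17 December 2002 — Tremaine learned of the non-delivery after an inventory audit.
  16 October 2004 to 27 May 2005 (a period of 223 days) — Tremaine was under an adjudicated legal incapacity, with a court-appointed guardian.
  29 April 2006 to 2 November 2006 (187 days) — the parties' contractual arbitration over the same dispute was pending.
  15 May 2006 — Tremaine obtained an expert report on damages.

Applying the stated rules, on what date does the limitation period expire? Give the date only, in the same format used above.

Because the rule ties accrual to occurrence, the claim accrued on 1 April 2001, not on the 17 December 2002 discovery date.
6 years from 1 April 2001 is 1 April 2007.
Because the pending related arbitration ran from 29 April 2006 to 2 November 2006, the deadline is extended by 187 days to 5 October 2007.
No stated provision tolls the period for the plaintiff's incapacity, so the interval from 16 October 2004 to 27 May 2005 has no effect on the deadline.
Nothing else in the chronology tolls or restarts the period.

5 October 2007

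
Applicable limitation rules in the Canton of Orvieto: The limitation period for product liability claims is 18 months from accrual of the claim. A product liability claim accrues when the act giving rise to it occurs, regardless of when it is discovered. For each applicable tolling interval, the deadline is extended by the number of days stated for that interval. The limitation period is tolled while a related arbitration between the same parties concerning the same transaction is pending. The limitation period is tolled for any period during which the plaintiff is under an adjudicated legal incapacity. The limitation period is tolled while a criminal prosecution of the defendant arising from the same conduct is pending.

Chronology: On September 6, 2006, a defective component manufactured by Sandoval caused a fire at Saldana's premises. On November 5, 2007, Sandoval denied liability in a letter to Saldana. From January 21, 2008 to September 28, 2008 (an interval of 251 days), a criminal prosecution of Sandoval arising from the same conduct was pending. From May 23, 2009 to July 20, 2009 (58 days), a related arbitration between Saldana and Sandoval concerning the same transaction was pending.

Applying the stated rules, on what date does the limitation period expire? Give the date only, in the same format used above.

The claim accrued on September 6, 2006, when the wrongful act occurred.
The untolled deadline — 18 months after September 6, 2006 — is March 6, 2008.
The period was tolled for 251 days by the pending criminal prosecution (January 21, 2008 to September 28, 2008), pushing the deadline to November 12, 2008.
By the time the pending related arbitration began on May 23, 2009, the limitation period had already expired on November 12, 2008; that interval cannot revive it.
The other events in the timeline have no effect on the limitation period under the stated rules.

November 12, 2008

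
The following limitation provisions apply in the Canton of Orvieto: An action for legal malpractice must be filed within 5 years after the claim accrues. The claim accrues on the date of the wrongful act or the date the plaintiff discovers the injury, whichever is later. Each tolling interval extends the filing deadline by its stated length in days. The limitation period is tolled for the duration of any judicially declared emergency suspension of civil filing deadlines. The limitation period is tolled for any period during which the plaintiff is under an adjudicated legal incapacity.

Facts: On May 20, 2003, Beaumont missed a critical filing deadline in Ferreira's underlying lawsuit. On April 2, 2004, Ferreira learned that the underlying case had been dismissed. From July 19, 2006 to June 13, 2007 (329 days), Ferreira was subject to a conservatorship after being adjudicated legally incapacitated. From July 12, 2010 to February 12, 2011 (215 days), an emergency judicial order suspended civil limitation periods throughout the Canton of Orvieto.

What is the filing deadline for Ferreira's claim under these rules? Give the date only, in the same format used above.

February 25, 2010

The claim accrued on April 2, 2004 — the later of the May 20, 2003 act and the April 2, 2004 discovery.
5 years from April 2, 2004 is April 2, 2009.
The plaintiff's legal incapacity from July 19, 2006 to June 13, 2007 tolled the period for 329 days, extending the deadline to February 25, 2010.
The emergency suspension of filing deadlines starting July 12, 2010 came too late — the period had run on February 25, 2010 — and so does not extend the deadline.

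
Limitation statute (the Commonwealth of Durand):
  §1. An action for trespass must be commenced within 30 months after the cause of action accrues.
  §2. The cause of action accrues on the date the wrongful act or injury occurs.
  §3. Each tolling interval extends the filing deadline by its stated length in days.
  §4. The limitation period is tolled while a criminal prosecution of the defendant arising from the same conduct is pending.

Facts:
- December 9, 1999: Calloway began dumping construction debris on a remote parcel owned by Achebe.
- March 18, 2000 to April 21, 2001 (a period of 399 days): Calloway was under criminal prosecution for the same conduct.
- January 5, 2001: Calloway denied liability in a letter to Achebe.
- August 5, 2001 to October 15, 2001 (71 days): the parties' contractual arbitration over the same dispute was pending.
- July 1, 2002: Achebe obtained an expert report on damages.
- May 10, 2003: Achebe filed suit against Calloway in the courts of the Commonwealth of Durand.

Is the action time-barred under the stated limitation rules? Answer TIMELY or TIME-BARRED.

The claim accrued on December 9, 1999, when the wrongful act occurred.
The untolled deadline — 30 months after December 9, 1999 — is June 9, 2002.
Because the pending criminal prosecution ran from March 18, 2000 to April 21, 2001, the deadline is extended by 399 days to July 13, 2003.
The pending related arbitration from August 5, 2001 to October 15, 2001 does not toll the period, because no stated rule makes a pending arbitration a tolling event.
The other events in the timeline have no effect on the limitation period under the stated rules.
Achebe filed on May 10, 2003, before the July 13, 2003 deadline, so the action is timely.

TIMELY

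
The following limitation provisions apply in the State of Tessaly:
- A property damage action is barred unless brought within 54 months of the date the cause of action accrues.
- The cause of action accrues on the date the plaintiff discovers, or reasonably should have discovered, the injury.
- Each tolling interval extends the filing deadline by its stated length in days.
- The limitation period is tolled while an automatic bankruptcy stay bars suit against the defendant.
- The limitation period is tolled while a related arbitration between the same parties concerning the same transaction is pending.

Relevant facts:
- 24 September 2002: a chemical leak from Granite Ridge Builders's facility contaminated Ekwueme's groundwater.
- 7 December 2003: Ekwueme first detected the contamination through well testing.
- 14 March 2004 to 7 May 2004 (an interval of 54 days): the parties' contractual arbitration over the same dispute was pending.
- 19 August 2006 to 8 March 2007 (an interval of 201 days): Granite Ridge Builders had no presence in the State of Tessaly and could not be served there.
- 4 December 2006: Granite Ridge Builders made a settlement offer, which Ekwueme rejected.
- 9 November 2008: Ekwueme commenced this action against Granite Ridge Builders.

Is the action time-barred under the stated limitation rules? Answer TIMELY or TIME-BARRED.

TIME-BARRED

Under the discovery rule, the claim accrued on 7 December 2003, when Ekwueme discovered the injury — not on the 24 September 2002 date of the underlying act.
The untolled deadline — 54 months after 7 December 2003 — is 7 June 2008.
The pending related arbitration from 14 March 2004 to 7 May 2004 tolled the period for 54 days, extending the deadline to 31 July 2008.
No stated provision tolls the period for the defendant's absence, so the interval from 19 August 2006 to 8 March 2007 has no effect on the deadline.
Nothing else in the chronology tolls or restarts the period.
Filing on 9 November 2008 missed the 31 July 2008 deadline — the action is time-barred.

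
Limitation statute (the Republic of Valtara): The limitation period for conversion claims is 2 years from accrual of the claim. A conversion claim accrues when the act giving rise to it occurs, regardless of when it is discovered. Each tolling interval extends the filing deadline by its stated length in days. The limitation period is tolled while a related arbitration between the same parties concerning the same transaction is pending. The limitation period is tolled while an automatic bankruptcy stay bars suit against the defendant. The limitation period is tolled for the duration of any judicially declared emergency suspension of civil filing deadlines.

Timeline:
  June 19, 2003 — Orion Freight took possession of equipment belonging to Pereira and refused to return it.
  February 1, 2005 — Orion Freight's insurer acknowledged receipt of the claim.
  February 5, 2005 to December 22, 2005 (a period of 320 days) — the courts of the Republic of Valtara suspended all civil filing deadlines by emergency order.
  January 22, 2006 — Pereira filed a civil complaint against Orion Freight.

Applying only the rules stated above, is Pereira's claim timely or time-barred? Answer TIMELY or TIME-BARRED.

The claim accrued on June 19, 2003, when the wrongful act occurred.
Adding the 2 years base period to June 19, 2003 gives a deadline of June 19, 2005, before any tolling.
Because the emergency suspension of filing deadlines ran from February 5, 2005 to December 22, 2005, the deadline is extended by 320 days to May 5, 2006.
Nothing else in the chronology tolls or restarts the period.
The January 22, 2006 filing precedes the May 5, 2006 deadline; the claim is timely.

TIMELY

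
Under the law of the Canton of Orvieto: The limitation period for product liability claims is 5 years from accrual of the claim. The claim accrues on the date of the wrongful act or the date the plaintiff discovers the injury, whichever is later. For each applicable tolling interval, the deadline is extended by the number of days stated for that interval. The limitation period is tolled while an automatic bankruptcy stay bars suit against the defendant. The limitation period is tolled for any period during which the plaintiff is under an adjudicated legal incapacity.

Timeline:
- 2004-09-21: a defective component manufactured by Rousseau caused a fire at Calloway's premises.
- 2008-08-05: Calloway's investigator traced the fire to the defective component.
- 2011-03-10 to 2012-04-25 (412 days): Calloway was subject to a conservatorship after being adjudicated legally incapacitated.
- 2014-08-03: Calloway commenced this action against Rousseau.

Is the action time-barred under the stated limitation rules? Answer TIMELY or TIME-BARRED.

Because discovery on 2008-08-05 post-dates the 2004-09-21 act, accrual under the later-of rule falls on 2008-08-05.
Adding the 5 years base period to 2008-08-05 gives a deadline of 2013-08-05, before any tolling.
Because the plaintiff's legal incapacity ran from 2011-03-10 to 2012-04-25, the deadline is extended by 412 days to 2014-09-21.
Calloway filed on 2014-08-03, before the 2014-09-21 deadline, so the action is timely.

TIMELY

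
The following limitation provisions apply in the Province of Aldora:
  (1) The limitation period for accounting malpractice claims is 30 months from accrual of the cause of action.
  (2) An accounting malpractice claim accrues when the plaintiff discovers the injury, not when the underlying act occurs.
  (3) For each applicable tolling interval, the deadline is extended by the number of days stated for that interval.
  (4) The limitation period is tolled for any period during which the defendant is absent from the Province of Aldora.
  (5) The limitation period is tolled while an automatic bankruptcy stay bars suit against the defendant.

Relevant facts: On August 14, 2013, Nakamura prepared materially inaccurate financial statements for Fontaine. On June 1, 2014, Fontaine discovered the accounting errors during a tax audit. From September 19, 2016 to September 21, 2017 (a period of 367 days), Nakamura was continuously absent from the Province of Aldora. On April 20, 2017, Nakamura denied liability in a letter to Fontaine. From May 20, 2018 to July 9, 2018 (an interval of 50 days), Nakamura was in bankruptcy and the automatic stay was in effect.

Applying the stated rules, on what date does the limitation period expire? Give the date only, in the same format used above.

December 3, 2017

The claim did not accrue until Fontaine discovered the injury on June 1, 2014; the August 14, 2013 act date does not start the clock under the stated rule.
Adding the 30 months base period to June 1, 2014 gives a deadline of December 1, 2016, before any tolling.
The period was tolled for 367 days by the defendant's absence from the jurisdiction (September 19, 2016 to September 21, 2017), pushing the deadline to December 3, 2017.
The automatic bankruptcy stay from May 20, 2018 to July 9, 2018 began after the period had already run on December 3, 2017, so it has no tolling effect.
The other events in the timeline have no effect on the limitation period under the stated rules.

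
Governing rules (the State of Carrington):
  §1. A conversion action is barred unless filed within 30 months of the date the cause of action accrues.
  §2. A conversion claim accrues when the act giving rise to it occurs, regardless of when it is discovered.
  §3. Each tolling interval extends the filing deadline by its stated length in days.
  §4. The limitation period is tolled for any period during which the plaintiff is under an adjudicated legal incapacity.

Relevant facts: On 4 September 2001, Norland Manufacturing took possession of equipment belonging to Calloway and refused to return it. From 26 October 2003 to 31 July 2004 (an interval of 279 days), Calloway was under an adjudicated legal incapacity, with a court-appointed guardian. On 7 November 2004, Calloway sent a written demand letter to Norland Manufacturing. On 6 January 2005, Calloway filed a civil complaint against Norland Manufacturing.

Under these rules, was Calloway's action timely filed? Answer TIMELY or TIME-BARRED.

TIME-BARRED

The claim accrued on 4 September 2001, when the wrongful act occurred.
30 months from 4 September 2001 is 4 March 2004.
The plaintiff's legal incapacity from 26 October 2003 to 31 July 2004 tolled the period for 279 days, extending the deadline to 8 December 2004.
Nothing else in the chronology tolls or restarts the period.
Calloway filed on 6 January 2005, after the 8 December 2004 deadline, so the action is time-barred.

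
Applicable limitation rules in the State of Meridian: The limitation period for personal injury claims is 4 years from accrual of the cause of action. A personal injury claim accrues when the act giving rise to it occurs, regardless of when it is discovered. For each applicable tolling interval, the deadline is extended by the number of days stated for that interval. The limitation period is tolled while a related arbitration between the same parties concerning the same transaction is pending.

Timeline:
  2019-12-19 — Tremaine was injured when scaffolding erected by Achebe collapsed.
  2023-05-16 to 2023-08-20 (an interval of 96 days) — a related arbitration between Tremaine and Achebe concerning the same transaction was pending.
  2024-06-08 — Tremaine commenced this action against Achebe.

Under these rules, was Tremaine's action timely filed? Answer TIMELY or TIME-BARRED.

TIME-BARRED

The cause of action accrued on 2019-12-19, the date of the act.
Adding the 4 years base period to 2019-12-19 gives a deadline of 2023-12-19, before any tolling.
The pending related arbitration from 2023-05-16 to 2023-08-20 tolled the period for 96 days, extending the deadline to 2024-03-24.
Filing on 2024-06-08 missed the 2024-03-24 deadline — the action is time-barred.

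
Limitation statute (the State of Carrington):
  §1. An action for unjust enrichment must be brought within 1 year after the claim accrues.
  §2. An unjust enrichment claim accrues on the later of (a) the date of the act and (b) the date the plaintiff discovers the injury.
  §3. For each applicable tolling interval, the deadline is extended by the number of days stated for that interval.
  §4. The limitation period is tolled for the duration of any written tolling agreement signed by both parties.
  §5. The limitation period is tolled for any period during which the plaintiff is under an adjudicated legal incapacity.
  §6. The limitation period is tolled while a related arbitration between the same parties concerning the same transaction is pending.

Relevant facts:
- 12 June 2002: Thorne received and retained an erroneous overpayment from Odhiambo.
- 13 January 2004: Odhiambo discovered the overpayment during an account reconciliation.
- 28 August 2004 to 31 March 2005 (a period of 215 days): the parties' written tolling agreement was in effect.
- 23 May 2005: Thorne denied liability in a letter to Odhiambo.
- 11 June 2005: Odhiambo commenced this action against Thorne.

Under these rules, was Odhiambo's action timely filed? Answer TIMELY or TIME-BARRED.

TIMELY

Because discovery on 13 January 2004 post-dates the 12 June 2002 act, accrual under the later-of rule falls on 13 January 2004.
The untolled deadline — 1 year after 13 January 2004 — is 13 January 2005.
Because the written tolling agreement ran from 28 August 2004 to 31 March 2005, the deadline is extended by 215 days to 16 August 2005.
Nothing else in the chronology tolls or restarts the period.
Filing on 11 June 2005 beat the 16 August 2005 deadline — the action is timely.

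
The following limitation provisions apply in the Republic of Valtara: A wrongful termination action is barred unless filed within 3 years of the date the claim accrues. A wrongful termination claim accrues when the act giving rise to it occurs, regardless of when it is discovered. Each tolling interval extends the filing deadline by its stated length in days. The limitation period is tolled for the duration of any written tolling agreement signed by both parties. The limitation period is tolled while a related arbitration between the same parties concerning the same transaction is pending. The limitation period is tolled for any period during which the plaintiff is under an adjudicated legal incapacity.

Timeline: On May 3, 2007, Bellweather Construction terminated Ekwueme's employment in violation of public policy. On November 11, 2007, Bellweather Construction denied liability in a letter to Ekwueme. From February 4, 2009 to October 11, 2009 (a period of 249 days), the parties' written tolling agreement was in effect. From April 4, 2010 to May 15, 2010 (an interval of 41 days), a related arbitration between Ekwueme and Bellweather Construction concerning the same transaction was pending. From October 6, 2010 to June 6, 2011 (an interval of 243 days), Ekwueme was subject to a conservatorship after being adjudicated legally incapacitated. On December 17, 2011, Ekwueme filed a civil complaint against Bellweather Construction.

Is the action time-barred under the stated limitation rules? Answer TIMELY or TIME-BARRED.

The limitation period began to run on May 3, 2007.
Adding the 3 years base period to May 3, 2007 gives a deadline of May 3, 2010, before any tolling.
The period was tolled for 249 days by the written tolling agreement (February 4, 2009 to October 11, 2009), pushing the deadline to January 7, 2011.
Because the pending related arbitration ran from April 4, 2010 to May 15, 2010, the deadline is extended by 41 days to February 17, 2011.
Because the plaintiff's legal incapacity ran from October 6, 2010 to June 6, 2011, the deadline is extended by 243 days to October 18, 2011.
Nothing else in the chronology tolls or restarts the period.
Filing on December 17, 2011 missed the October 18, 2011 deadline — the action is time-barred.

TIME-BARRED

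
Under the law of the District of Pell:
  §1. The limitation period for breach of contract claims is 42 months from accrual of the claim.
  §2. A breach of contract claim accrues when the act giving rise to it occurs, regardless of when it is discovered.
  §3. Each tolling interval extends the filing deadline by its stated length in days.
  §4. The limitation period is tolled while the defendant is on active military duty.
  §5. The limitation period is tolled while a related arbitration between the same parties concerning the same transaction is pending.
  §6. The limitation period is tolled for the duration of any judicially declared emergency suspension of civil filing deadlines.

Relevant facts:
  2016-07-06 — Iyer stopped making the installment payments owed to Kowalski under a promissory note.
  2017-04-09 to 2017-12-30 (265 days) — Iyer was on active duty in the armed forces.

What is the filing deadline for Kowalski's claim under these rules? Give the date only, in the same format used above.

2020-09-27

The claim accrued on 2016-07-06, the date of the act.
Adding the 42 months base period to 2016-07-06 gives a deadline of 2020-01-06, before any tolling.
The defendant's active military service from 2017-04-09 to 2017-12-30 tolled the period for 265 days, extending the deadline to 2020-09-27.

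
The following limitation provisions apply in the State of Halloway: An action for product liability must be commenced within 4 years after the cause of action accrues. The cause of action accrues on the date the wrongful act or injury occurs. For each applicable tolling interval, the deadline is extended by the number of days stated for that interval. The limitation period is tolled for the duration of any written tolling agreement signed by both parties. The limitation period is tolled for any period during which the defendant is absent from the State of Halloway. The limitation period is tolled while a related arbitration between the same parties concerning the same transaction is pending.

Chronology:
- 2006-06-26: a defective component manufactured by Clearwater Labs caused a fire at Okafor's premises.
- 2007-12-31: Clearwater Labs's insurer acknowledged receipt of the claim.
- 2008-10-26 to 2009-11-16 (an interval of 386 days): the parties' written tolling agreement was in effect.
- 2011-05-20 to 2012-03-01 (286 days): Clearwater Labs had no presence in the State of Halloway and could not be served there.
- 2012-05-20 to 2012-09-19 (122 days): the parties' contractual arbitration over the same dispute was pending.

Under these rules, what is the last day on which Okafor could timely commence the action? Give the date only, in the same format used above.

2012-04-28

The cause of action accrued on 2006-06-26, the date of the act.
Adding the 4 years base period to 2006-06-26 gives a deadline of 2010-06-26, before any tolling.
The period was tolled for 386 days by the written tolling agreement (2008-10-26 to 2009-11-16), pushing the deadline to 2011-07-17.
The defendant's absence from the jurisdiction from 2011-05-20 to 2012-03-01 tolled the period for 286 days, extending the deadline to 2012-04-28.
The pending related arbitration from 2012-05-20 to 2012-09-19 began after the period had already run on 2012-04-28, so it has no tolling effect.
The other events in the timeline have no effect on the limitation period under the stated rules.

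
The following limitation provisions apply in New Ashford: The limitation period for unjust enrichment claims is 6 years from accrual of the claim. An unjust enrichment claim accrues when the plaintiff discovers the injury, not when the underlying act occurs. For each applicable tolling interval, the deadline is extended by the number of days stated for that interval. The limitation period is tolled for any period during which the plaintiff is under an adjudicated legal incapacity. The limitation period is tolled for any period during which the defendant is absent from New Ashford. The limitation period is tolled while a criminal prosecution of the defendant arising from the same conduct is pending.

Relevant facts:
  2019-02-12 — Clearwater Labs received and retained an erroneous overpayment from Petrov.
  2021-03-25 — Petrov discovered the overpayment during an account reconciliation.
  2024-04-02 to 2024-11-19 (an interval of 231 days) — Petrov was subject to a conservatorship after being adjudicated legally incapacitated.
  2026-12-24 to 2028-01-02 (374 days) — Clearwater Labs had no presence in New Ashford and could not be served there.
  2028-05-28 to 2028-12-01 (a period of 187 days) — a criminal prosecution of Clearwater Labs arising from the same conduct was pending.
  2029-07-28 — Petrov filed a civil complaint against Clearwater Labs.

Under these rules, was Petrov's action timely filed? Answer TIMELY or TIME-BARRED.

Accrual is tied to discovery, so the period began on 2021-03-25 rather than on 2019-02-12 when the act occurred.
Adding the 6 years base period to 2021-03-25 gives a deadline of 2027-03-25, before any tolling.
The plaintiff's legal incapacity from 2024-04-02 to 2024-11-19 tolled the period for 231 days, extending the deadline to 2027-11-11.
Because the defendant's absence from the jurisdiction ran from 2026-12-24 to 2028-01-02, the deadline is extended by 374 days to 2028-11-19.
The pending criminal prosecution from 2028-05-28 to 2028-12-01 tolled the period for 187 days, extending the deadline to 2029-05-25.
Petrov filed on 2029-07-28, after the 2029-05-25 deadline, so the action is time-barred.

TIME-BARRED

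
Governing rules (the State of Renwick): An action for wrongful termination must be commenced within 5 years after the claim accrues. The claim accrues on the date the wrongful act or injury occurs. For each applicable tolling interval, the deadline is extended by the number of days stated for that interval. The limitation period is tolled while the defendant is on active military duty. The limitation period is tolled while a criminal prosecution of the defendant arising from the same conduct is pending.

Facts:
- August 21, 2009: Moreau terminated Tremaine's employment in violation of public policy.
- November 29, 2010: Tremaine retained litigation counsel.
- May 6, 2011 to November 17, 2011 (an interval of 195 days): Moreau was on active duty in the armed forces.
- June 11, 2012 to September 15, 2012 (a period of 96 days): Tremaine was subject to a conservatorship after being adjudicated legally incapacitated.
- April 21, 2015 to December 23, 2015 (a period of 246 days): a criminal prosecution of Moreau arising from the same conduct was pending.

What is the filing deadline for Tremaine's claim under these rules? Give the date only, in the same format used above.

The claim accrued on August 21, 2009, the date of the act.
Adding the 5 years base period to August 21, 2009 gives a deadline of August 21, 2014, before any tolling.
Because the defendant's active military service ran from May 6, 2011 to November 17, 2011, the deadline is extended by 195 days to March 4, 2015.
The pending criminal prosecution from April 21, 2015 to December 23, 2015 began after the period had already run on March 4, 2015, so it has no tolling effect.
The plaintiff's legal incapacity from June 11, 2012 to September 15, 2012 does not toll the period, because no stated rule makes the plaintiff's incapacity a tolling event.
None of the other events listed affects the running of the period under the stated rules.

March 4, 2015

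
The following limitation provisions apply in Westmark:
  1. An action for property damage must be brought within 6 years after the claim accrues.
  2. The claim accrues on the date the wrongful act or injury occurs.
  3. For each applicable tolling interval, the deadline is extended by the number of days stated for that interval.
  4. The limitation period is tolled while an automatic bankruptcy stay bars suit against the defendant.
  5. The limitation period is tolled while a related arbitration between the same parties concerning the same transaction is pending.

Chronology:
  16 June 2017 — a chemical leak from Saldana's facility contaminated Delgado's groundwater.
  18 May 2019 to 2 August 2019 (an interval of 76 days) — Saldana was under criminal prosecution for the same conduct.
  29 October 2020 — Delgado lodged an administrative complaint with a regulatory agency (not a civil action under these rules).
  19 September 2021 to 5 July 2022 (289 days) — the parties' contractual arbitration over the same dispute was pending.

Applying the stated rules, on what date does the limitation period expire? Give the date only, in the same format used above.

The claim accrued on 16 June 2017, when the wrongful act occurred.
6 years from 16 June 2017 is 16 June 2023.
The period was tolled for 289 days by the pending related arbitration (19 September 2021 to 5 July 2022), pushing the deadline to 31 March 2024.
Although a criminal prosecution ran from 18 May 2019 to 2 August 2019, the stated rules do not make that a tolling event, so it is disregarded.
The other events in the timeline have no effect on the limitation period under the stated rules.

31 March 2024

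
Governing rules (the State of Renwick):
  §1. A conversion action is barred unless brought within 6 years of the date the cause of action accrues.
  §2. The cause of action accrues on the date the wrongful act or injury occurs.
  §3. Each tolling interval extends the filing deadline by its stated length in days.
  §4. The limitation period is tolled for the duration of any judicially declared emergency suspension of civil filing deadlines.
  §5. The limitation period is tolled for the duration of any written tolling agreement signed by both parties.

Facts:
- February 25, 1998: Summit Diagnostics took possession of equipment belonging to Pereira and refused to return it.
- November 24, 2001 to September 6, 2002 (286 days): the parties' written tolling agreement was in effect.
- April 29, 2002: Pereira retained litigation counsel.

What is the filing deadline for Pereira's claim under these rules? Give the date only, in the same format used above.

The claim accrued on February 25, 1998, when the wrongful act occurred.
Adding the 6 years base period to February 25, 1998 gives a deadline of February 25, 2004, before any tolling.
The written tolling agreement from November 24, 2001 to September 6, 2002 tolled the period for 286 days, extending the deadline to December 7, 2004.
The other events in the timeline have no effect on the limitation period under the stated rules.

December 7, 2004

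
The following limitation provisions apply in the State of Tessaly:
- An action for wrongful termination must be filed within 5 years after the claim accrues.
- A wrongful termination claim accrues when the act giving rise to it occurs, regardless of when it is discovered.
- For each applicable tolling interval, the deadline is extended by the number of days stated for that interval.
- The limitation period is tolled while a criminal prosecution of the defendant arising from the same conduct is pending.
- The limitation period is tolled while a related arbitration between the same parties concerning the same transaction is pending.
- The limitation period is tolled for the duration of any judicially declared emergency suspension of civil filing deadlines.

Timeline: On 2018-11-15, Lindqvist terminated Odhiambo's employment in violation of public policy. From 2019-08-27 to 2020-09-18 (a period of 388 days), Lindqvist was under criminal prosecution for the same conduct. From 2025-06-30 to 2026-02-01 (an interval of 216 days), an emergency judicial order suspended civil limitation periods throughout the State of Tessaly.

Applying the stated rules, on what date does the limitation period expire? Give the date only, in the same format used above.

2024-12-07

The claim accrued on 2018-11-15, when the wrongful act occurred.
5 years from 2018-11-15 is 2023-11-15.
The period was tolled for 388 days by the pending criminal prosecution (2019-08-27 to 2020-09-18), pushing the deadline to 2024-12-07.
The emergency suspension of filing deadlines starting 2025-06-30 came too late — the period had run on 2024-12-07 — and so does not extend the deadline.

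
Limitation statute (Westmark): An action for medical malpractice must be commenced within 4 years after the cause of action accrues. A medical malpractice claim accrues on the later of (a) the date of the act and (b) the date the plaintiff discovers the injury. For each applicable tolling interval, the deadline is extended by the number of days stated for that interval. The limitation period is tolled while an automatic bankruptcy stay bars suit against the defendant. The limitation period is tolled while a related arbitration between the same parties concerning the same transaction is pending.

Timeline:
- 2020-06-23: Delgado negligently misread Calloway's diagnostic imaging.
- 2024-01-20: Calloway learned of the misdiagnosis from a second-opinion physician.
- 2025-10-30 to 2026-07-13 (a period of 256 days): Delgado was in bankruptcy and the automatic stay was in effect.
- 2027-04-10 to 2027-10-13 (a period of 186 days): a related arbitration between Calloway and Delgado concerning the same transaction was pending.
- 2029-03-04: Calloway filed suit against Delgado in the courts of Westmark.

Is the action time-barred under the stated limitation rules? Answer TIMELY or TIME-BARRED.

Taking the later of the act (2020-06-23) and discovery (2024-01-20), the claim accrued on 2024-01-20.
4 years from 2024-01-20 is 2028-01-20.
Because the automatic bankruptcy stay ran from 2025-10-30 to 2026-07-13, the deadline is extended by 256 days to 2028-10-02.
The period was tolled for 186 days by the pending related arbitration (2027-04-10 to 2027-10-13), pushing the deadline to 2029-04-06.
Calloway filed on 2029-03-04, before the 2029-04-06 deadline, so the action is timely.

TIMELY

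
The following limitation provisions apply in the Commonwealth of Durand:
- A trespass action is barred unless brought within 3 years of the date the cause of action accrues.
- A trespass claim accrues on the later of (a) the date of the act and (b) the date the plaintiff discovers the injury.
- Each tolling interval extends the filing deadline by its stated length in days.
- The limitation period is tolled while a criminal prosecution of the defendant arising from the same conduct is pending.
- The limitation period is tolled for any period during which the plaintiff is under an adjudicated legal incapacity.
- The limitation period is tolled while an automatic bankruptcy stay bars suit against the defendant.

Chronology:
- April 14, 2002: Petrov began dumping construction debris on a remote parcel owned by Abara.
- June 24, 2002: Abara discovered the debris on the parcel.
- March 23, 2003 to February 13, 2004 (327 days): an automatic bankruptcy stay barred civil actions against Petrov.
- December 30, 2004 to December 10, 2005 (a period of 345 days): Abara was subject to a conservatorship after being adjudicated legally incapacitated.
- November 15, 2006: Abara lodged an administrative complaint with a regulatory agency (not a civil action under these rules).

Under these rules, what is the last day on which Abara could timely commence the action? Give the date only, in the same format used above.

The claim accrued on June 24, 2002 — the later of the April 14, 2002 act and the June 24, 2002 discovery.
Adding the 3 years base period to June 24, 2002 gives a deadline of June 24, 2005, before any tolling.
The automatic bankruptcy stay from March 23, 2003 to February 13, 2004 tolled the period for 327 days, extending the deadline to May 17, 2006.
The period was tolled for 345 days by the plaintiff's legal incapacity (December 30, 2004 to December 10, 2005), pushing the deadline to April 27, 2007.
None of the other events listed affects the running of the period under the stated rules.

April 27, 2007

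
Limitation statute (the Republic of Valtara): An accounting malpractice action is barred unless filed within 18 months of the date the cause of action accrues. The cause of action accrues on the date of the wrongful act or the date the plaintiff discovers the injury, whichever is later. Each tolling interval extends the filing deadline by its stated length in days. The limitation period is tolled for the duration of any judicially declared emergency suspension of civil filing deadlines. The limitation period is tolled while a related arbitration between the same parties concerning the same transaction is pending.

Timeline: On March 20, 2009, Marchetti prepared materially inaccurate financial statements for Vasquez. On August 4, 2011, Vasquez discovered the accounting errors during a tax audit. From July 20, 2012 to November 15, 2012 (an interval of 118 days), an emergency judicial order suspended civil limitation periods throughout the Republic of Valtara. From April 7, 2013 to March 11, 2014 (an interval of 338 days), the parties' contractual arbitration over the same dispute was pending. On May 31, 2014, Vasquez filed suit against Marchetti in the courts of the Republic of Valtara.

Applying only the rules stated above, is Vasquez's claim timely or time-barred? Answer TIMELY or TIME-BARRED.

Taking the later of the act (March 20, 2009) and discovery (August 4, 2011), the claim accrued on August 4, 2011.
Adding the 18 months base period to August 4, 2011 gives a deadline of February 4, 2013, before any tolling.
Because the emergency suspension of filing deadlines ran from July 20, 2012 to November 15, 2012, the deadline is extended by 118 days to June 2, 2013.
The period was tolled for 338 days by the pending related arbitration (April 7, 2013 to March 11, 2014), pushing the deadline to May 6, 2014.
The May 31, 2014 filing falls after the May 6, 2014 deadline; the claim is time-barred.

TIME-BARRED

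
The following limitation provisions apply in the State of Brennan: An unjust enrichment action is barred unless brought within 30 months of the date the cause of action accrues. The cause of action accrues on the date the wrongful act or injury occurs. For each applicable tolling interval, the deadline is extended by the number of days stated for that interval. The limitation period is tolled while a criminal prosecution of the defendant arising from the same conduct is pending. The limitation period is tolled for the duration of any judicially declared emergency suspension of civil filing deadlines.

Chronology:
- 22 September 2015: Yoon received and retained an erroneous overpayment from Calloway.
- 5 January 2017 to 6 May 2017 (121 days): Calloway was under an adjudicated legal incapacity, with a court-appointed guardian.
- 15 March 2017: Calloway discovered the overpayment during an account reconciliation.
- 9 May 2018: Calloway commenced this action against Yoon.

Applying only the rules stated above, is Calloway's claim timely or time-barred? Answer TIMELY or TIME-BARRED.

Accrual is governed by the date of the act, so the period began to run on 22 September 2015; the later discovery on 15 March 2017 is irrelevant under the stated rule.
The untolled deadline — 30 months after 22 September 2015 — is 22 March 2018.
Although the plaintiff's incapacity ran from 5 January 2017 to 6 May 2017, the stated rules do not make that a tolling event, so it is disregarded.
Calloway filed on 9 May 2018, after the 22 March 2018 deadline, so the action is time-barred.

TIME-BARRED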